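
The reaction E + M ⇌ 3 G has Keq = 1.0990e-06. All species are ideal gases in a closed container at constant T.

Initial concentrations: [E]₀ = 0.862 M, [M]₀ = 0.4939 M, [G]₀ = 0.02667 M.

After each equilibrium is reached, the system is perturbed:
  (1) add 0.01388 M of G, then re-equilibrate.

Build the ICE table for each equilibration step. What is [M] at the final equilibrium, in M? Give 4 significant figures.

Q₀ = 4.4558e-05 vs Keq = 1.0990e-06 ⇒ Q>K, reverse
Step 1:
                   E          M          G
  Initial      0.862     0.4939    0.02667
  Change    0.006285   0.006285   -0.01885
  Equil       0.8683     0.5002   0.007815
  solve Keq expr → x = -0.006285; check Q = 1.0990e-06
Then add 0.01388 M of G.
Step 2:
                   E          M          G
  Initial     0.8683     0.5002     0.0217
  Change    0.004614   0.004614   -0.01384
  Equil       0.8729     0.5048   0.007853
  solve Keq expr → x = -0.004614; check Q = 1.0990e-06

[M]_eq = 0.5048 M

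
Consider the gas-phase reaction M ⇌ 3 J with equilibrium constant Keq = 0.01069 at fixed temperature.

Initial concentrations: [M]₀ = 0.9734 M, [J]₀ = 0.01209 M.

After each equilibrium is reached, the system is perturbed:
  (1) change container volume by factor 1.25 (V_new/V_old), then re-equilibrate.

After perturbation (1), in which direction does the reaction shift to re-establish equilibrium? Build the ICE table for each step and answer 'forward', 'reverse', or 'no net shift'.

Q₀ = 1.8155e-06 vs Keq = 0.01069 ⇒ Q<K, forward
Step 1:
                  M         J
  I          0.9734   0.01209
  C        -0.06703    0.2011
  E          0.9064    0.2132
  solve Keq expr → x = 0.06703; check Q = 0.01069
Then change container volume by factor 1.25 (V_new/V_old).
Step 2:
                  M         J
  I          0.7251    0.1705
  C       -0.008849   0.02655
  E          0.7162    0.1971
  solve Keq expr → x = 0.008849; check Q = 0.01069

Direction: forward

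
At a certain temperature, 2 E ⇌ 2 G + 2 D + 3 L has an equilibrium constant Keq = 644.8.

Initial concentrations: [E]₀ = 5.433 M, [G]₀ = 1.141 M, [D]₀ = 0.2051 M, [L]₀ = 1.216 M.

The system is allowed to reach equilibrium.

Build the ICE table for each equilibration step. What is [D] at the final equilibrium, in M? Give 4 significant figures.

Q₀ = 0.003336 vs Keq = 644.8 ⇒ Q<K, forward
Step 1:
                    E           G           D           L
  init          5.433       1.141      0.2051       1.216
  Δ            -2.241       2.241       2.241       3.362
  eq            3.192       3.382       2.446       4.578
  solve Keq expr → x = 1.121; check Q = 644.8

[D]_eq = 2.446 M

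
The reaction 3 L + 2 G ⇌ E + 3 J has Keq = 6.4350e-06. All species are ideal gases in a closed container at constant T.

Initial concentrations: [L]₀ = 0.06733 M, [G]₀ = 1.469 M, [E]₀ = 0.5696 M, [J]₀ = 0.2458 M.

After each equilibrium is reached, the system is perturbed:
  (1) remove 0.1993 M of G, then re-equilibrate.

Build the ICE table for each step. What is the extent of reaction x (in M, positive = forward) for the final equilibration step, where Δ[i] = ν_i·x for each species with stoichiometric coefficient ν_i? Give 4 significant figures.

Q₀ = 12.84 vs Keq = 6.4350e-06 ⇒ Q>K, reverse
Step 1:
                   L          G          E          J
  init       0.06733      1.469     0.5696     0.2458
  Δ           0.2359     0.1573   -0.07864    -0.2359
  eq          0.3032      1.626      0.491   0.009887
  solve Keq expr → x = -0.07864; check Q = 6.4350e-06
Then remove 0.1993 M of G.
Step 2:
                   L          G          E          J
  init        0.3032      1.427      0.491   0.009887
  Δ       7.9754e-04 5.3170e-04 -2.6585e-04 -7.9754e-04
  eq           0.304      1.428     0.4907    0.00909
  solve Keq expr → x = -2.6585e-04; check Q = 6.4350e-06

x = -2.6585e-04 M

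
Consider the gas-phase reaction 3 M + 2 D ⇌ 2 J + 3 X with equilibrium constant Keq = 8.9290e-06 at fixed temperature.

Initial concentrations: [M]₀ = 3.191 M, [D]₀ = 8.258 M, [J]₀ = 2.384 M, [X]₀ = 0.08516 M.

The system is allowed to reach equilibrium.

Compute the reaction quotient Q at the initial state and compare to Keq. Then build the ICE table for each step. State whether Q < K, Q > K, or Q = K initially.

Q₀ = 1.5841e-06 vs Keq = 8.9290e-06 ⇒ Q<K, forward
Step 1:
                  M         D         J         X
  init        3.191     8.258     2.384   0.08516
  Δ        -0.06132  -0.04088   0.04088   0.06132
  eq           3.13     8.217     2.425    0.1465
  solve Keq expr → x = 0.02044; check Q = 8.9290e-06

Q₀ = 1.5841e-06; Q < K (proceeds forward)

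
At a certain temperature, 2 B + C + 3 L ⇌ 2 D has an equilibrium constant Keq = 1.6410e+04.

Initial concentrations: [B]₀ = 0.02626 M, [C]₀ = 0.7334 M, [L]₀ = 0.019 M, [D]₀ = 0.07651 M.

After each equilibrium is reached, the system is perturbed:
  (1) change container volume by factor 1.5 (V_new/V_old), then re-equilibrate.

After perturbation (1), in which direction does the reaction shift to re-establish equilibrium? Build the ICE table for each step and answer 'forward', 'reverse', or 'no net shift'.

Direction: reverse

Q₀ = 1.6875e+06 vs Keq = 1.6410e+04 ⇒ Q>K, reverse
Step 1:
                    B           C           L           D
  I           0.02626      0.7334       0.019     0.07651
  C           0.02023     0.01011     0.03034    -0.02023
  E           0.04649      0.7435     0.04934     0.05628
  solve Keq expr → x = -0.01011; check Q = 1.6410e+04
Then change container volume by factor 1.5 (V_new/V_old).
Step 2:
                    B           C           L           D
  I           0.03099      0.4957     0.03289     0.03752
  C          0.006836    0.003418     0.01025   -0.006836
  E           0.03783      0.4991     0.04315     0.03068
  solve Keq expr → x = -0.003418; check Q = 1.6410e+04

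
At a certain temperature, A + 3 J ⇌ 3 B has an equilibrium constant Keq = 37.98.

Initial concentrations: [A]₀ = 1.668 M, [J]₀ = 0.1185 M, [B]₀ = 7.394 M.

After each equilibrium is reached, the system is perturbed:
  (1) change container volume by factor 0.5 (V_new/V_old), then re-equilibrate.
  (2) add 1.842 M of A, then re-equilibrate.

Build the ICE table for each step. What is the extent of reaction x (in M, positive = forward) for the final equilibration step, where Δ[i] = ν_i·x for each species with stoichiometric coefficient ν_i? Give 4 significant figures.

x = 0.07688 M

Q₀ = 1.4564e+05 vs Keq = 37.98 ⇒ Q>K, reverse
Step 1:
                  A         J         B
  Initial     1.668    0.1185     7.394
  Change     0.4325     1.298    -1.298
  Equil       2.101     1.416     6.096
  solve Keq expr → x = -0.4325; check Q = 37.98
Then change container volume by factor 0.5 (V_new/V_old).
Step 2:
                  A         J         B
  Initial     4.201     2.832     12.19
  Change    -0.1561   -0.4683    0.4683
  Equil       4.045     2.364     12.66
  solve Keq expr → x = 0.1561; check Q = 37.98
Then add 1.842 M of A.
Step 3:
                  A         J         B
  Initial     5.887     2.364     12.66
  Change   -0.07688   -0.2306    0.2306
  Equil        5.81     2.133     12.89
  solve Keq expr → x = 0.07688; check Q = 37.98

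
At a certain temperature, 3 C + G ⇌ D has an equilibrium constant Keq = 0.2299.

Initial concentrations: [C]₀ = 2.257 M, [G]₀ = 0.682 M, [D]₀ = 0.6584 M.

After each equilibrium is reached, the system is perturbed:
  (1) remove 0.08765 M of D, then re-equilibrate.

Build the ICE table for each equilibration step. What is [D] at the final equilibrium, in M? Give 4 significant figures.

Q₀ = 0.08397 vs Keq = 0.2299 ⇒ Q<K, forward
Step 1:
                  C         G         D
  I           2.257     0.682    0.6584
  C         -0.4076   -0.1359    0.1359
  E           1.849    0.5461    0.7943
  solve Keq expr → x = 0.1359; check Q = 0.2299
Then remove 0.08765 M of D.
Step 2:
                  C         G         D
  I           1.849    0.5461    0.7066
  C        -0.04288  -0.01429   0.01429
  E           1.807    0.5318    0.7209
  solve Keq expr → x = 0.01429; check Q = 0.2299

[D]_eq = 0.7209 M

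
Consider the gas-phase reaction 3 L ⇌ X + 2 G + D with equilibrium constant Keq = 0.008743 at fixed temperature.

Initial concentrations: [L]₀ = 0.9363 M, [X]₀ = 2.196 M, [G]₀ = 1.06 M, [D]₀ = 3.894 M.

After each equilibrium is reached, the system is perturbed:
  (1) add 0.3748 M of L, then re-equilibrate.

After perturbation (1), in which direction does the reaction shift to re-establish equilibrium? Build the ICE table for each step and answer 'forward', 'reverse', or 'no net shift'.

Q₀ = 11.71 vs Keq = 0.008743 ⇒ Q>K, reverse
Step 1:
                  L         X         G         D
  Initial    0.9363     2.196      1.06     3.894
  Change      1.386   -0.4622   -0.9243   -0.4622
  Equil       2.323     1.734    0.1357     3.432
  solve Keq expr → x = -0.4622; check Q = 0.008743
Then add 0.3748 M of L.
Step 2:
                  L         X         G         D
  Initial     2.698     1.734    0.1357     3.432
  Change   -0.04351    0.0145   0.02901    0.0145
  Equil       2.654     1.748    0.1647     3.446
  solve Keq expr → x = 0.0145; check Q = 0.008743

Direction: forward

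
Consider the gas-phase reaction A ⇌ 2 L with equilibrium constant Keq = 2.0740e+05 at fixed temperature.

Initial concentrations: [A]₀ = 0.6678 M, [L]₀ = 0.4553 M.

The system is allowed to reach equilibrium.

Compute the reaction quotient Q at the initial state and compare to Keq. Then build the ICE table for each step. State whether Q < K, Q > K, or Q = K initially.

Q₀ = 0.3104; Q < K (proceeds forward)

Q₀ = 0.3104 vs Keq = 2.0740e+05 ⇒ Q<K, forward
Step 1:
                   A          L
  I           0.6678     0.4553
  C          -0.6678      1.336
  E       1.5464e-05      1.791
  solve Keq expr → x = 0.6678; check Q = 2.0740e+05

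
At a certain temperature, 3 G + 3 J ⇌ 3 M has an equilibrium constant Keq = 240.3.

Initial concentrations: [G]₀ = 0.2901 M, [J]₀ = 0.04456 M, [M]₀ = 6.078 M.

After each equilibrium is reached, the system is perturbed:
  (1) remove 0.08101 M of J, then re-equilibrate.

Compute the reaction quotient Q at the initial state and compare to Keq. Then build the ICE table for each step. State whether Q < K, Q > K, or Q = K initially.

Q₀ = 1.0394e+08; Q > K (proceeds reverse)

Q₀ = 1.0394e+08 vs Keq = 240.3 ⇒ Q>K, reverse
Step 1:
                   G          J          M
  Initial     0.2901    0.04456      6.078
  Change      0.7652     0.7652    -0.7652
  Equil        1.055     0.8098      5.313
  solve Keq expr → x = -0.2551; check Q = 240.3
Then remove 0.08101 M of J.
Step 2:
                   G          J          M
  Initial      1.055     0.7288      5.313
  Change     0.04301    0.04301   -0.04301
  Equil        1.098     0.7718       5.27
  solve Keq expr → x = -0.01434; check Q = 240.3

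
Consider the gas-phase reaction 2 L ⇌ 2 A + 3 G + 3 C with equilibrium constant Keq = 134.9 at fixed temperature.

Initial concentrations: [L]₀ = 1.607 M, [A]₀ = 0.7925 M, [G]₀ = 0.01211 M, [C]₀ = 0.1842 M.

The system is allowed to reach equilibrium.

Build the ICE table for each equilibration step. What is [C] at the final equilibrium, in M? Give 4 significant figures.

[C]_eq = 1.674 M

Q₀ = 2.6994e-09 vs Keq = 134.9 ⇒ Q<K, forward
Step 1:
                   L          A          G          C
  I            1.607     0.7925    0.01211     0.1842
  C          -0.9935     0.9935       1.49       1.49
  E           0.6135      1.786      1.502      1.674
  solve Keq expr → x = 0.4967; check Q = 134.9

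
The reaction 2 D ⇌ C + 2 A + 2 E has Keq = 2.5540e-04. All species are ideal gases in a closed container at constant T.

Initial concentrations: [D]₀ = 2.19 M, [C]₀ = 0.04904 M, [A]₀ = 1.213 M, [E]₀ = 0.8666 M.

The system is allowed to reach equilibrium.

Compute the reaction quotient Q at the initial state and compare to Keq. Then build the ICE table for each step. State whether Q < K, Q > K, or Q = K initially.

Q₀ = 0.0113 vs Keq = 2.5540e-04 ⇒ Q>K, reverse
Step 1:
                    D           C           A           E
  Initial        2.19     0.04904       1.213      0.8666
  Change      0.09451    -0.04725    -0.09451    -0.09451
  Equil         2.285    0.001787       1.118      0.7721
  solve Keq expr → x = -0.04725; check Q = 2.5540e-04

Q₀ = 0.0113; Q > K (proceeds reverse)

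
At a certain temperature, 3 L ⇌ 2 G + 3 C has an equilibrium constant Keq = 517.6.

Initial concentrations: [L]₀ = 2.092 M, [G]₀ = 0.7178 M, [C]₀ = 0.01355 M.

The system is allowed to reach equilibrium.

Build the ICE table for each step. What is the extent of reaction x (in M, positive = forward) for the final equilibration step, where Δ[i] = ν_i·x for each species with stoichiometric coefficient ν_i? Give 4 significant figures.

x = 0.5851 M

Q₀ = 1.4000e-07 vs Keq = 517.6 ⇒ Q<K, forward
Step 1:
                  L         G         C
  init        2.092    0.7178   0.01355
  Δ          -1.755      1.17     1.755
  eq         0.3366     1.888     1.769
  solve Keq expr → x = 0.5851; check Q = 517.6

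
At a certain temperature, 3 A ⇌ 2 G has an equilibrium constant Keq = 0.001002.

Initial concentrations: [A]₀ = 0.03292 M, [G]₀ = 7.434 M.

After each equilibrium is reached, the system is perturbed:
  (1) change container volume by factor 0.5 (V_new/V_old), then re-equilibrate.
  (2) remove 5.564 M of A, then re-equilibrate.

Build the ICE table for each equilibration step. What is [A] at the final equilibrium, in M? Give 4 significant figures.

[A]_eq = 14.25 M

Q₀ = 1.5491e+06 vs Keq = 0.001002 ⇒ Q>K, reverse
Step 1:
                   A          G
  init       0.03292      7.434
  Δ            9.708     -6.472
  eq            9.74     0.9623
  solve Keq expr → x = -3.236; check Q = 0.001002
Then change container volume by factor 0.5 (V_new/V_old).
Step 2:
                   A          G
  init         19.48      1.925
  Δ          -0.9124     0.6082
  eq           18.57      2.533
  solve Keq expr → x = 0.3041; check Q = 0.001002
Then remove 5.564 M of A.
Step 3:
                   A          G
  init            13      2.533
  Δ            1.245    -0.8301
  eq           14.25      1.703
  solve Keq expr → x = -0.415; check Q = 0.001002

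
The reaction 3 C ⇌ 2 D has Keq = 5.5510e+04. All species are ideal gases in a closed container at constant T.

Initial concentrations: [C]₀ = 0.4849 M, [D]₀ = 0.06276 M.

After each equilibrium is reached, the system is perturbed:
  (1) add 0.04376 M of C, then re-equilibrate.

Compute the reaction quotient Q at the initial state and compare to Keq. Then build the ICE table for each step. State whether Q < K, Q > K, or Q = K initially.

Q₀ = 0.03455 vs Keq = 5.5510e+04 ⇒ Q<K, forward
Step 1:
                   C          D
  init        0.4849    0.06276
  Δ          -0.4712     0.3141
  eq         0.01368     0.3769
  solve Keq expr → x = 0.1571; check Q = 5.5510e+04
Then add 0.04376 M of C.
Step 2:
                   C          D
  init       0.05744     0.3769
  Δ         -0.04307    0.02872
  eq         0.01436     0.4056
  solve Keq expr → x = 0.01436; check Q = 5.5510e+04

Q₀ = 0.03455; Q < K (proceeds forward)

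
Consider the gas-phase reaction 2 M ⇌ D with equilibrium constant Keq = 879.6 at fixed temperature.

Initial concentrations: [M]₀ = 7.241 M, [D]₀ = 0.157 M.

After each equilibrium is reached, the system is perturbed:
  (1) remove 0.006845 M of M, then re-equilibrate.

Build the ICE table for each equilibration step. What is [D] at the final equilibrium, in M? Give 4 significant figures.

Q₀ = 0.002994 vs Keq = 879.6 ⇒ Q<K, forward
Step 1:
                    M           D
  Initial       7.241       0.157
  Change       -7.176       3.588
  Equil       0.06525       3.745
  solve Keq expr → x = 3.588; check Q = 879.6
Then remove 0.006845 M of M.
Step 2:
                    M           D
  Initial      0.0584       3.745
  Change     0.006815   -0.003408
  Equil       0.06522       3.741
  solve Keq expr → x = -0.003408; check Q = 879.6

[D]_eq = 3.741 M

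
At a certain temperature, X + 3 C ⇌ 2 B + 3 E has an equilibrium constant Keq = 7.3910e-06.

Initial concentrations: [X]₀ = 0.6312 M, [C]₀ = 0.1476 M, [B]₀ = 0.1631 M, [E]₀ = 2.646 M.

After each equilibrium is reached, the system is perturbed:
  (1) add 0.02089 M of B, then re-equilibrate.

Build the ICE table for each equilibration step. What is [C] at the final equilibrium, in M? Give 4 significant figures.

[C]_eq = 0.4233 M

Q₀ = 242.8 vs Keq = 7.3910e-06 ⇒ Q>K, reverse
Step 1:
                    X           C           B           E
  I            0.6312      0.1476      0.1631       2.646
  C           0.08147      0.2444     -0.1629     -0.2444
  E            0.7127       0.392  1.5136e-04       2.402
  solve Keq expr → x = -0.08147; check Q = 7.3910e-06
Then add 0.02089 M of B.
Step 2:
                    X           C           B           E
  I            0.7127       0.392     0.02104       2.402
  C           0.01043      0.0313    -0.02087     -0.0313
  E            0.7231      0.4233  1.7449e-04        2.37
  solve Keq expr → x = -0.01043; check Q = 7.3910e-06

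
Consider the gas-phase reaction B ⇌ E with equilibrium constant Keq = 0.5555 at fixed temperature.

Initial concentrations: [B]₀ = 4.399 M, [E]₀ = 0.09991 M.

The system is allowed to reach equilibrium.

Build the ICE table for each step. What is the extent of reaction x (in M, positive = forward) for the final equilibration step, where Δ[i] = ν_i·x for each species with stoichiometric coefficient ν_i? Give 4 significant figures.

Q₀ = 0.02271 vs Keq = 0.5555 ⇒ Q<K, forward
Step 1:
                   B          E
  init         4.399    0.09991
  Δ           -1.507      1.507
  eq           2.892      1.607
  solve Keq expr → x = 1.507; check Q = 0.5555

x = 1.507 M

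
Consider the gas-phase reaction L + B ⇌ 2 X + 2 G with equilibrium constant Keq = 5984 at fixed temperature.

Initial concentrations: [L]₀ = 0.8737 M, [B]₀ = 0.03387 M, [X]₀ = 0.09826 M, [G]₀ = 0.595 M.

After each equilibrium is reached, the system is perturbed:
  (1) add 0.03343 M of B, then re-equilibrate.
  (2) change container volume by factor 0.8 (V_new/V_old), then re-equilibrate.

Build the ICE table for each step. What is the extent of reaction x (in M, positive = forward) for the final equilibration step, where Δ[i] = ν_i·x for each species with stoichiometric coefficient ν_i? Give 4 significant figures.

x = -4.2043e-06 M

Q₀ = 0.1155 vs Keq = 5984 ⇒ Q<K, forward
Step 1:
                    L           B           X           G
  Initial      0.8737     0.03387     0.09826       0.595
  Change     -0.03387    -0.03387     0.06774     0.06774
  Equil        0.8398  2.4082e-06       0.166      0.6627
  solve Keq expr → x = 0.03387; check Q = 5984
Then add 0.03343 M of B.
Step 2:
                    L           B           X           G
  Initial      0.8398     0.03343       0.166      0.6627
  Change     -0.03343    -0.03343     0.06685     0.06685
  Equil        0.8064  5.9807e-06      0.2328      0.7296
  solve Keq expr → x = 0.03343; check Q = 5984
Then change container volume by factor 0.8 (V_new/V_old).
Step 3:
                    L           B           X           G
  Initial       1.008  7.4759e-06      0.2911       0.912
  Change   4.2043e-06  4.2043e-06 -8.4085e-06 -8.4085e-06
  Equil         1.008  1.1680e-05      0.2911       0.912
  solve Keq expr → x = -4.2043e-06; check Q = 5984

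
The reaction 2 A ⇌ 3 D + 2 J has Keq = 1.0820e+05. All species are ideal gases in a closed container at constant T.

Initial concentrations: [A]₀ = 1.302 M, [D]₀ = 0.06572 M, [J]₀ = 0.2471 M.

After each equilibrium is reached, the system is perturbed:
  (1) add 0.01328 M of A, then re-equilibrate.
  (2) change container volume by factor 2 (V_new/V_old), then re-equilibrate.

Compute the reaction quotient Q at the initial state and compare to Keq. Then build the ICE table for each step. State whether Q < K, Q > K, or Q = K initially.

Q₀ = 1.0224e-05; Q < K (proceeds forward)

Q₀ = 1.0224e-05 vs Keq = 1.0820e+05 ⇒ Q<K, forward
Step 1:
                  A         D         J
  init        1.302   0.06572    0.2471
  Δ          -1.289     1.933     1.289
  eq         0.0132     1.999     1.536
  solve Keq expr → x = 0.6444; check Q = 1.0820e+05
Then add 0.01328 M of A.
Step 2:
                  A         D         J
  init      0.02648     1.999     1.536
  Δ        -0.01297   0.01946   0.01297
  eq         0.0135     2.018     1.549
  solve Keq expr → x = 0.006487; check Q = 1.0820e+05
Then change container volume by factor 2 (V_new/V_old).
Step 3:
                  A         D         J
  init     0.006751     1.009    0.7744
  Δ       -0.004328  0.006492  0.004328
  eq       0.002423     1.016    0.7788
  solve Keq expr → x = 0.002164; check Q = 1.0820e+05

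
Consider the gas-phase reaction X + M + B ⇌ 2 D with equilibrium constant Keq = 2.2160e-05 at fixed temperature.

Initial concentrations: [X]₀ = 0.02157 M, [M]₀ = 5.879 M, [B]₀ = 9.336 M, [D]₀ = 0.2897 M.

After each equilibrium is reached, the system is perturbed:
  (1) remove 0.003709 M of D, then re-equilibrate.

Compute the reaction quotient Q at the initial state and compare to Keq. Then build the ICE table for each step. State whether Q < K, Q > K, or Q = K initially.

Q₀ = 0.07089; Q > K (proceeds reverse)

Q₀ = 0.07089 vs Keq = 2.2160e-05 ⇒ Q>K, reverse
Step 1:
                  X         M         B         D
  init      0.02157     5.879     9.336    0.2897
  Δ          0.1378    0.1378    0.1378   -0.2755
  eq         0.1593     6.017     9.474   0.01419
  solve Keq expr → x = -0.1378; check Q = 2.2160e-05
Then remove 0.003709 M of D.
Step 2:
                  X         M         B         D
  init       0.1593     6.017     9.474   0.01048
  Δ       -0.001812 -0.001812 -0.001812  0.003625
  eq         0.1575     6.015     9.472    0.0141
  solve Keq expr → x = 0.001812; check Q = 2.2160e-05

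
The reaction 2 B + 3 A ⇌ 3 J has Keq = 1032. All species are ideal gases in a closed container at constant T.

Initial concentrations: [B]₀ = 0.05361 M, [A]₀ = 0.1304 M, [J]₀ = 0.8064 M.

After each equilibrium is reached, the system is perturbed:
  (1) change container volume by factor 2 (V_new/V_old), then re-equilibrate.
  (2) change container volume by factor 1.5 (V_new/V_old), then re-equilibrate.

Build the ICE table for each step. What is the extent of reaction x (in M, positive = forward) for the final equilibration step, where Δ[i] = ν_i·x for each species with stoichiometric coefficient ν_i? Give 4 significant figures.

Q₀ = 8.2286e+04 vs Keq = 1032 ⇒ Q>K, reverse
Step 1:
                  B         A         J
  I         0.05361    0.1304    0.8064
  C         0.08285    0.1243   -0.1243
  E          0.1365    0.2547    0.6821
  solve Keq expr → x = -0.04142; check Q = 1032
Then change container volume by factor 2 (V_new/V_old).
Step 2:
                  B         A         J
  I         0.06823    0.1273    0.3411
  C         0.01941   0.02912  -0.02912
  E         0.08764    0.1565    0.3119
  solve Keq expr → x = -0.009706; check Q = 1032
Then change container volume by factor 1.5 (V_new/V_old).
Step 3:
                  B         A         J
  I         0.05843    0.1043     0.208
  C        0.008538   0.01281  -0.01281
  E         0.06697    0.1171    0.1952
  solve Keq expr → x = -0.004269; check Q = 1032

x = -0.004269 M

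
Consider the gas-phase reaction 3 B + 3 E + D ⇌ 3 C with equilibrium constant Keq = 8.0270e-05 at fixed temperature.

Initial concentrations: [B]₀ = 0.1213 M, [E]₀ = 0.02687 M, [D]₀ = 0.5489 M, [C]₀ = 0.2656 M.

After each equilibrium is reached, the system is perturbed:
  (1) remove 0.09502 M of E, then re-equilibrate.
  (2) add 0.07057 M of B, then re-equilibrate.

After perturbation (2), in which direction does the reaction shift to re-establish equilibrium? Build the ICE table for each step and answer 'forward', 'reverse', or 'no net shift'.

Q₀ = 9.8584e+05 vs Keq = 8.0270e-05 ⇒ Q>K, reverse
Step 1:
                   B          E          D          C
  Initial     0.1213    0.02687     0.5489     0.2656
  Change      0.2615     0.2615    0.08717    -0.2615
  Equil       0.3828     0.2884     0.6361   0.004095
  solve Keq expr → x = -0.08717; check Q = 8.0270e-05
Then remove 0.09502 M of E.
Step 2:
                   B          E          D          C
  Initial     0.3828     0.1934     0.6361   0.004095
  Change     0.00132    0.00132 4.4016e-04   -0.00132
  Equil       0.3841     0.1947     0.6365   0.002775
  solve Keq expr → x = -4.4016e-04; check Q = 8.0270e-05
Then add 0.07057 M of B.
Step 3:
                   B          E          D          C
  Initial     0.4547     0.1947     0.6365   0.002775
  Change  -4.9752e-04 -4.9752e-04 -1.6584e-04 4.9752e-04
  Equil       0.4542     0.1942     0.6363   0.003272
  solve Keq expr → x = 1.6584e-04; check Q = 8.0270e-05

Direction: forward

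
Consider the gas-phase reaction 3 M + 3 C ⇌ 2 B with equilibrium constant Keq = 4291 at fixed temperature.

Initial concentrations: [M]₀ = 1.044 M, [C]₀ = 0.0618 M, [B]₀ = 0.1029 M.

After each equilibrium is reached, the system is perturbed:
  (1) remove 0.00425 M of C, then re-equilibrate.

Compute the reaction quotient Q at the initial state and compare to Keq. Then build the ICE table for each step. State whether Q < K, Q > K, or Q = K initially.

Q₀ = 39.42; Q < K (proceeds forward)

Q₀ = 39.42 vs Keq = 4291 ⇒ Q<K, forward
Step 1:
                   M          C          B
  Initial      1.044     0.0618     0.1029
  Change    -0.04571   -0.04571    0.03047
  Equil       0.9983    0.01609     0.1334
  solve Keq expr → x = 0.01524; check Q = 4291
Then remove 0.00425 M of C.
Step 2:
                   M          C          B
  Initial     0.9983    0.01184     0.1334
  Change    0.003973   0.003973  -0.002649
  Equil        1.002    0.01581     0.1307
  solve Keq expr → x = -0.001324; check Q = 4291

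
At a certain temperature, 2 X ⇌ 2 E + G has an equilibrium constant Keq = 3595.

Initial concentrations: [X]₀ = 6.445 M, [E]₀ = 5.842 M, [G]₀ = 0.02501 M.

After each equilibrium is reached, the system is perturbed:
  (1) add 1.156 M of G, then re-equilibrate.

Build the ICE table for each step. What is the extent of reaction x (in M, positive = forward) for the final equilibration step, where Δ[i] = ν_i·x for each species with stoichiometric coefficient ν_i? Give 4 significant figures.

x = -0.02854 M

Q₀ = 0.02055 vs Keq = 3595 ⇒ Q<K, forward
Step 1:
                  X         E         G
  Initial     6.445     5.842   0.02501
  Change     -6.096     6.096     3.048
  Equil       0.349     11.94     3.073
  solve Keq expr → x = 3.048; check Q = 3595
Then add 1.156 M of G.
Step 2:
                  X         E         G
  Initial     0.349     11.94     4.229
  Change    0.05708  -0.05708  -0.02854
  Equil      0.4061     11.88       4.2
  solve Keq expr → x = -0.02854; check Q = 3595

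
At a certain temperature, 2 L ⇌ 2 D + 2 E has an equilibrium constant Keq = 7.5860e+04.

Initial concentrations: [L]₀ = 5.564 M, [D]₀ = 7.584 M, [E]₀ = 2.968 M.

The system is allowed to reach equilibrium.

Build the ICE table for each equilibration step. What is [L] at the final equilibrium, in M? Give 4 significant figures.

Q₀ = 16.37 vs Keq = 7.5860e+04 ⇒ Q<K, forward
Step 1:
                   L          D          E
  init         5.564      7.584      2.968
  Δ           -5.186      5.186      5.186
  eq          0.3781      12.77      8.154
  solve Keq expr → x = 2.593; check Q = 7.5860e+04

[L]_eq = 0.3781 M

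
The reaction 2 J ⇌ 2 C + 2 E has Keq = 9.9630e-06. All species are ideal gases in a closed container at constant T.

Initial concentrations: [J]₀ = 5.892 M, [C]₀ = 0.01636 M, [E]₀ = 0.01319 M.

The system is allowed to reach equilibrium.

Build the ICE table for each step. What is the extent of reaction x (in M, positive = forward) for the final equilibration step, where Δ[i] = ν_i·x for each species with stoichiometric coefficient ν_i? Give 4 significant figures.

Q₀ = 1.3413e-09 vs Keq = 9.9630e-06 ⇒ Q<K, forward
Step 1:
                  J         C         E
  I           5.892   0.01636   0.01319
  C         -0.1202    0.1202    0.1202
  E           5.772    0.1366    0.1334
  solve Keq expr → x = 0.0601; check Q = 9.9630e-06

x = 0.0601 M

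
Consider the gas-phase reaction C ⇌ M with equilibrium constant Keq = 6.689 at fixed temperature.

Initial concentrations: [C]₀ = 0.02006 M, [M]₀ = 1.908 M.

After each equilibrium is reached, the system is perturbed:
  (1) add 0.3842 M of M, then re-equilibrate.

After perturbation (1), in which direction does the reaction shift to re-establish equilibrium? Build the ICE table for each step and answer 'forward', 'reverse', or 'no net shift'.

Direction: reverse

Q₀ = 95.11 vs Keq = 6.689 ⇒ Q>K, reverse
Step 1:
                    C           M
  Initial     0.02006       1.908
  Change       0.2307     -0.2307
  Equil        0.2508       1.677
  solve Keq expr → x = -0.2307; check Q = 6.689
Then add 0.3842 M of M.
Step 2:
                    C           M
  Initial      0.2508       2.062
  Change      0.04997    -0.04997
  Equil        0.3007       2.012
  solve Keq expr → x = -0.04997; check Q = 6.689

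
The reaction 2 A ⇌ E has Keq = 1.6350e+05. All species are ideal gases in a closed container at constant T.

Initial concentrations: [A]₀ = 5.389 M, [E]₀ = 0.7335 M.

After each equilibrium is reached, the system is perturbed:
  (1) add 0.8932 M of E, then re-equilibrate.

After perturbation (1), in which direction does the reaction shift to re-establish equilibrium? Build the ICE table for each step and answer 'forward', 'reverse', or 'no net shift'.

Q₀ = 0.02526 vs Keq = 1.6350e+05 ⇒ Q<K, forward
Step 1:
                  A         E
  Initial     5.389    0.7335
  Change     -5.384     2.692
  Equil    0.004577     3.426
  solve Keq expr → x = 2.692; check Q = 1.6350e+05
Then add 0.8932 M of E.
Step 2:
                  A         E
  Initial  0.004577     4.319
  Change  5.6205e-04 -2.8102e-04
  Equil    0.005139     4.319
  solve Keq expr → x = -2.8102e-04; check Q = 1.6350e+05

Direction: reverse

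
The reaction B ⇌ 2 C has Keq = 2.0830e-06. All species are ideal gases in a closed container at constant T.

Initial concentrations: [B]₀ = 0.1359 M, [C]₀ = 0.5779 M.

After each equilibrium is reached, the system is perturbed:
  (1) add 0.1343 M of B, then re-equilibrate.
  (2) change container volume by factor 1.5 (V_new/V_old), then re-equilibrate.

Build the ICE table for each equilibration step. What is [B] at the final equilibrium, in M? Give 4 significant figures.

Q₀ = 2.457 vs Keq = 2.0830e-06 ⇒ Q>K, reverse
Step 1:
                    B           C
  I            0.1359      0.5779
  C            0.2885      -0.577
  E            0.4244  9.4020e-04
  solve Keq expr → x = -0.2885; check Q = 2.0830e-06
Then add 0.1343 M of B.
Step 2:
                    B           C
  I            0.5587  9.4020e-04
  C       -6.9246e-05  1.3849e-04
  E            0.5586    0.001079
  solve Keq expr → x = 6.9246e-05; check Q = 2.0830e-06
Then change container volume by factor 1.5 (V_new/V_old).
Step 3:
                    B           C
  I            0.3724  7.1913e-04
  C       -8.0763e-05  1.6153e-04
  E            0.3723  8.8066e-04
  solve Keq expr → x = 8.0763e-05; check Q = 2.0830e-06

[B]_eq = 0.3723 M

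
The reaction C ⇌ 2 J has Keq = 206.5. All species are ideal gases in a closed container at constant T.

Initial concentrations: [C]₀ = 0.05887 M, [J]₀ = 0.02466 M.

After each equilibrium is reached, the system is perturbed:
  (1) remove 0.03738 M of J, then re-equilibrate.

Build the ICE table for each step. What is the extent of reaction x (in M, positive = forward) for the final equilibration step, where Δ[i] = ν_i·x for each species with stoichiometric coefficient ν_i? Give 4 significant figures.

x = 4.4626e-05 M

Q₀ = 0.01033 vs Keq = 206.5 ⇒ Q<K, forward
Step 1:
                   C          J
  Initial    0.05887    0.02466
  Change    -0.05877     0.1175
  Equil   9.7927e-05     0.1422
  solve Keq expr → x = 0.05877; check Q = 206.5
Then remove 0.03738 M of J.
Step 2:
                   C          J
  Initial 9.7927e-05     0.1048
  Change  -4.4626e-05 8.9251e-05
  Equil   5.3302e-05     0.1049
  solve Keq expr → x = 4.4626e-05; check Q = 206.5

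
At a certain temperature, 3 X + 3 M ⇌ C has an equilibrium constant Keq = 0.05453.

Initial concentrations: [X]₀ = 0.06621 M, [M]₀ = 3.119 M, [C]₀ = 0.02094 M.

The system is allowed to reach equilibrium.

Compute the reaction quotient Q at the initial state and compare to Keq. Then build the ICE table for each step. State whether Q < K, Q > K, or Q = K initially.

Q₀ = 2.378; Q > K (proceeds reverse)

Q₀ = 2.378 vs Keq = 0.05453 ⇒ Q>K, reverse
Step 1:
                   X          M          C
  init       0.06621      3.119    0.02094
  Δ          0.05379    0.05379   -0.01793
  eq            0.12      3.173    0.00301
  solve Keq expr → x = -0.01793; check Q = 0.05453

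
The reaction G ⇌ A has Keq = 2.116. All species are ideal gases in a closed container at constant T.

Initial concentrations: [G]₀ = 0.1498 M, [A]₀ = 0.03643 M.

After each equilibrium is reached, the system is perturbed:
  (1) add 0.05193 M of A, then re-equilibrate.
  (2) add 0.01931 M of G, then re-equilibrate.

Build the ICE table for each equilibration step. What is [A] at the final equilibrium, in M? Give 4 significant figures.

[A]_eq = 0.1748 M

Q₀ = 0.2432 vs Keq = 2.116 ⇒ Q<K, forward
Step 1:
                  G         A
  init       0.1498   0.03643
  Δ        -0.09003   0.09003
  eq        0.05977    0.1265
  solve Keq expr → x = 0.09003; check Q = 2.116
Then add 0.05193 M of A.
Step 2:
                  G         A
  init      0.05977    0.1784
  Δ         0.01667  -0.01667
  eq        0.07643    0.1617
  solve Keq expr → x = -0.01667; check Q = 2.116
Then add 0.01931 M of G.
Step 3:
                  G         A
  init      0.09574    0.1617
  Δ        -0.01311   0.01311
  eq        0.08263    0.1748
  solve Keq expr → x = 0.01311; check Q = 2.116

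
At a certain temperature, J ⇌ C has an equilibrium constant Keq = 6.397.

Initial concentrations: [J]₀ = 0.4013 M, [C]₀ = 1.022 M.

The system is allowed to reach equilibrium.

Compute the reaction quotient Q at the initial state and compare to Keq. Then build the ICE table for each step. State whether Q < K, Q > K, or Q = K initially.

Q₀ = 2.547; Q < K (proceeds forward)

Q₀ = 2.547 vs Keq = 6.397 ⇒ Q<K, forward
Step 1:
                   J          C
  I           0.4013      1.022
  C          -0.2089     0.2089
  E           0.1924      1.231
  solve Keq expr → x = 0.2089; check Q = 6.397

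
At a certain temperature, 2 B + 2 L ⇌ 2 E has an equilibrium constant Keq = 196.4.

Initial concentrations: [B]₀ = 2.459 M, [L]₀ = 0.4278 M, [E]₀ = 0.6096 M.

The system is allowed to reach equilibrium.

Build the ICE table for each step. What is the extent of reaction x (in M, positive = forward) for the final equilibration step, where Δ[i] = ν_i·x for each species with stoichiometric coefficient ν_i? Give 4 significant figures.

Q₀ = 0.3358 vs Keq = 196.4 ⇒ Q<K, forward
Step 1:
                    B           L           E
  Initial       2.459      0.4278      0.6096
  Change      -0.3932     -0.3932      0.3932
  Equil         2.066     0.03464       1.003
  solve Keq expr → x = 0.1966; check Q = 196.4

x = 0.1966 M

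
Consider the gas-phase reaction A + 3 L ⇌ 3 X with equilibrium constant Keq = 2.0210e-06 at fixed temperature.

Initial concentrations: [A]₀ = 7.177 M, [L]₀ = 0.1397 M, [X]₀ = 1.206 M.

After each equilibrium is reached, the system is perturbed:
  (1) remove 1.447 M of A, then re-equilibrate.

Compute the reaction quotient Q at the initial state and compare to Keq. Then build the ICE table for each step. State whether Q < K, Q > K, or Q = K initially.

Q₀ = 89.64 vs Keq = 2.0210e-06 ⇒ Q>K, reverse
Step 1:
                   A          L          X
  init         7.177     0.1397      1.206
  Δ           0.3911      1.173     -1.173
  eq           7.568      1.313     0.0326
  solve Keq expr → x = -0.3911; check Q = 2.0210e-06
Then remove 1.447 M of A.
Step 2:
                   A          L          X
  init         6.121      1.313     0.0326
  Δ       7.2480e-04   0.002174  -0.002174
  eq           6.122      1.315    0.03042
  solve Keq expr → x = -7.2480e-04; check Q = 2.0210e-06

Q₀ = 89.64; Q > K (proceeds reverse)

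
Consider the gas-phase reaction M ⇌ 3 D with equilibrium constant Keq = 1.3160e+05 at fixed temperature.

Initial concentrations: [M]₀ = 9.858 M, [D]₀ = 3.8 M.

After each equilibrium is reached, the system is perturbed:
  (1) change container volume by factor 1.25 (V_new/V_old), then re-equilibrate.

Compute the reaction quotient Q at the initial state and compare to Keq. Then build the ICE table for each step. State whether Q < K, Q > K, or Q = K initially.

Q₀ = 5.566; Q < K (proceeds forward)

Q₀ = 5.566 vs Keq = 1.3160e+05 ⇒ Q<K, forward
Step 1:
                   M          D
  Initial      9.858        3.8
  Change      -9.595      28.79
  Equil       0.2629      32.59
  solve Keq expr → x = 9.595; check Q = 1.3160e+05
Then change container volume by factor 1.25 (V_new/V_old).
Step 2:
                   M          D
  Initial     0.2103      26.07
  Change    -0.07233      0.217
  Equil        0.138      26.29
  solve Keq expr → x = 0.07233; check Q = 1.3160e+05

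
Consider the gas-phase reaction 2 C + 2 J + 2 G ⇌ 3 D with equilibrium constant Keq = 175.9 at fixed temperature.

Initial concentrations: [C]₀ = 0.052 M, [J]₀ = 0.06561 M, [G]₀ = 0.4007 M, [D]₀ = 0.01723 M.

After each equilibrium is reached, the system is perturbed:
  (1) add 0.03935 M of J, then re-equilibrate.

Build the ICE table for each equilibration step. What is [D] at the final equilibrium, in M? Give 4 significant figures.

[D]_eq = 0.05192 M

Q₀ = 2.737 vs Keq = 175.9 ⇒ Q<K, forward
Step 1:
                    C           J           G           D
  init          0.052     0.06561      0.4007     0.01723
  Δ          -0.01681    -0.01681    -0.01681     0.02521
  eq          0.03519      0.0488      0.3839     0.04244
  solve Keq expr → x = 0.008404; check Q = 175.9
Then add 0.03935 M of J.
Step 2:
                    C           J           G           D
  init        0.03519     0.08815      0.3839     0.04244
  Δ         -0.006319   -0.006319   -0.006319    0.009479
  eq          0.02887     0.08183      0.3776     0.05192
  solve Keq expr → x = 0.00316; check Q = 175.9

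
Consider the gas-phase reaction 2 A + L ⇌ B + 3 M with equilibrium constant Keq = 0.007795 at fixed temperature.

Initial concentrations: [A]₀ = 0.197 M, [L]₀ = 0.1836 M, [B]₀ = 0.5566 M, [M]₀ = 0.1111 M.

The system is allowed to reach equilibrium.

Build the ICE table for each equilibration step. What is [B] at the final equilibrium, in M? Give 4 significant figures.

Q₀ = 0.1071 vs Keq = 0.007795 ⇒ Q>K, reverse
Step 1:
                    A           L           B           M
  init          0.197      0.1836      0.5566      0.1111
  Δ           0.03774     0.01887    -0.01887    -0.05662
  eq           0.2347      0.2025      0.5377     0.05448
  solve Keq expr → x = -0.01887; check Q = 0.007795

[B]_eq = 0.5377 M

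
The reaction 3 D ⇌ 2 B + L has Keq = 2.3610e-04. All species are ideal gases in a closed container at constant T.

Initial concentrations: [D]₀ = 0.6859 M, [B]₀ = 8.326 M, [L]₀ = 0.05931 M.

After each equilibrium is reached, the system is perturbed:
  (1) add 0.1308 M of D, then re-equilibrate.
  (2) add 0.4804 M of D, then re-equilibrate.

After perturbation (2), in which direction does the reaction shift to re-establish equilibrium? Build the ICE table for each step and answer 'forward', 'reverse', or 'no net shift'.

Direction: forward

Q₀ = 12.74 vs Keq = 2.3610e-04 ⇒ Q>K, reverse
Step 1:
                    D           B           L
  init         0.6859       8.326     0.05931
  Δ            0.1779     -0.1186    -0.05931
  eq           0.8638       8.207  2.2592e-06
  solve Keq expr → x = -0.05931; check Q = 2.3610e-04
Then add 0.1308 M of D.
Step 2:
                    D           B           L
  init         0.9946       8.207  2.2592e-06
  Δ       -3.5684e-06  2.3790e-06  1.1895e-06
  eq           0.9946       8.207  3.4487e-06
  solve Keq expr → x = 1.1895e-06; check Q = 2.3610e-04
Then add 0.4804 M of D.
Step 3:
                    D           B           L
  init          1.475       8.207  3.4487e-06
  Δ       -2.3396e-05  1.5598e-05  7.7988e-06
  eq            1.475       8.207  1.1248e-05
  solve Keq expr → x = 7.7988e-06; check Q = 2.3610e-04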